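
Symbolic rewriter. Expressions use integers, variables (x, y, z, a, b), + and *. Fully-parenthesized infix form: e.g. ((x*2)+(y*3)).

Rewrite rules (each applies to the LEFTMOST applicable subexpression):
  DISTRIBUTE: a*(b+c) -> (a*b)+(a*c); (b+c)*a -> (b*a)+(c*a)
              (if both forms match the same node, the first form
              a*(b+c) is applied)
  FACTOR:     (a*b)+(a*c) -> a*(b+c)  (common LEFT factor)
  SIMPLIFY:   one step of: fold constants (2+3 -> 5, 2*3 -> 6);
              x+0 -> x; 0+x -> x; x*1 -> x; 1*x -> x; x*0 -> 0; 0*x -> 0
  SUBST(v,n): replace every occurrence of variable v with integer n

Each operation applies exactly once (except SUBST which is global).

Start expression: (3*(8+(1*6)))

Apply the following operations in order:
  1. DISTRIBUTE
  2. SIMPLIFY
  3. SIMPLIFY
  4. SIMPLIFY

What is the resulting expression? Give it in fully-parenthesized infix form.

Start: (3*(8+(1*6)))
Apply DISTRIBUTE at root (target: (3*(8+(1*6)))): (3*(8+(1*6))) -> ((3*8)+(3*(1*6)))
Apply SIMPLIFY at L (target: (3*8)): ((3*8)+(3*(1*6))) -> (24+(3*(1*6)))
Apply SIMPLIFY at RR (target: (1*6)): (24+(3*(1*6))) -> (24+(3*6))
Apply SIMPLIFY at R (target: (3*6)): (24+(3*6)) -> (24+18)

Answer: (24+18)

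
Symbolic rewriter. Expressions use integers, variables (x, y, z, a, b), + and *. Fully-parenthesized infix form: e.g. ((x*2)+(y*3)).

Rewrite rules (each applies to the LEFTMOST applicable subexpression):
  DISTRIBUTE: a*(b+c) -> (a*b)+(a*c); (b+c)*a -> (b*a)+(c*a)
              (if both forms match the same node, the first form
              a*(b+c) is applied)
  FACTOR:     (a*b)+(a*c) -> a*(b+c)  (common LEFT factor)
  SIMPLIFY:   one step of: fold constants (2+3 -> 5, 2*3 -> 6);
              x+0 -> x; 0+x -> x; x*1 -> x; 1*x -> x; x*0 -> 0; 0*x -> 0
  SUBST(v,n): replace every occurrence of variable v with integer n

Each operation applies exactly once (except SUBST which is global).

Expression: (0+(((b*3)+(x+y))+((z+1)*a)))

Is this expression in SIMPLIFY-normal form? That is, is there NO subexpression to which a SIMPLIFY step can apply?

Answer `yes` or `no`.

Answer: no

Derivation:
Expression: (0+(((b*3)+(x+y))+((z+1)*a)))
Scanning for simplifiable subexpressions (pre-order)...
  at root: (0+(((b*3)+(x+y))+((z+1)*a))) (SIMPLIFIABLE)
  at R: (((b*3)+(x+y))+((z+1)*a)) (not simplifiable)
  at RL: ((b*3)+(x+y)) (not simplifiable)
  at RLL: (b*3) (not simplifiable)
  at RLR: (x+y) (not simplifiable)
  at RR: ((z+1)*a) (not simplifiable)
  at RRL: (z+1) (not simplifiable)
Found simplifiable subexpr at path root: (0+(((b*3)+(x+y))+((z+1)*a)))
One SIMPLIFY step would give: (((b*3)+(x+y))+((z+1)*a))
-> NOT in normal form.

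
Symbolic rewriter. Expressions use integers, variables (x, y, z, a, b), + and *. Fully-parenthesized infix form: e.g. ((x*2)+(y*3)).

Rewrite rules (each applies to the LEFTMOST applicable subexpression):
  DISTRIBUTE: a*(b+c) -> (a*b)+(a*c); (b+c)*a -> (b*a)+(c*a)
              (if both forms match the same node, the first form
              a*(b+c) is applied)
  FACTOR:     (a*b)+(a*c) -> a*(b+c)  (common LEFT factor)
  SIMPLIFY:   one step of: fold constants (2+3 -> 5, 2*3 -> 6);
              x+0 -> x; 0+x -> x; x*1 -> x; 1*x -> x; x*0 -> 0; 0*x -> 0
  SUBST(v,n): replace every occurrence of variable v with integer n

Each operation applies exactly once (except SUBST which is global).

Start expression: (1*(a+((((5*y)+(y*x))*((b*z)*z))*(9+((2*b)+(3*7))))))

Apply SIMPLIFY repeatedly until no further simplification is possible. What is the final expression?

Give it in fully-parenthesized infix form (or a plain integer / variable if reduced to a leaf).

Start: (1*(a+((((5*y)+(y*x))*((b*z)*z))*(9+((2*b)+(3*7))))))
Step 1: at root: (1*(a+((((5*y)+(y*x))*((b*z)*z))*(9+((2*b)+(3*7)))))) -> (a+((((5*y)+(y*x))*((b*z)*z))*(9+((2*b)+(3*7))))); overall: (1*(a+((((5*y)+(y*x))*((b*z)*z))*(9+((2*b)+(3*7)))))) -> (a+((((5*y)+(y*x))*((b*z)*z))*(9+((2*b)+(3*7)))))
Step 2: at RRRR: (3*7) -> 21; overall: (a+((((5*y)+(y*x))*((b*z)*z))*(9+((2*b)+(3*7))))) -> (a+((((5*y)+(y*x))*((b*z)*z))*(9+((2*b)+21))))
Fixed point: (a+((((5*y)+(y*x))*((b*z)*z))*(9+((2*b)+21))))

Answer: (a+((((5*y)+(y*x))*((b*z)*z))*(9+((2*b)+21))))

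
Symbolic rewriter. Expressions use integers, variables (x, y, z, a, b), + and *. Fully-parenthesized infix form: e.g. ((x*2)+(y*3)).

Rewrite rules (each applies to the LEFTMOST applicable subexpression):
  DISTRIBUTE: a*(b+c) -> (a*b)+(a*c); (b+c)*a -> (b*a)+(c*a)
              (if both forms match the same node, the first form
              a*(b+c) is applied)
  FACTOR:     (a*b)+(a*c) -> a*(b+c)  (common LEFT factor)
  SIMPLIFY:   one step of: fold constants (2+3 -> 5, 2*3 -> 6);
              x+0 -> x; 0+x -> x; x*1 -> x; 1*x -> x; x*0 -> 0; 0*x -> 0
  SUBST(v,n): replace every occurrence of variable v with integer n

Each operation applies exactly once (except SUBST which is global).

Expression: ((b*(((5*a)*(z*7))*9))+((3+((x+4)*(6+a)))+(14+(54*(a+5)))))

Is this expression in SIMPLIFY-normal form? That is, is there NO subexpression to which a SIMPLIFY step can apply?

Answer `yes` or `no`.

Answer: yes

Derivation:
Expression: ((b*(((5*a)*(z*7))*9))+((3+((x+4)*(6+a)))+(14+(54*(a+5)))))
Scanning for simplifiable subexpressions (pre-order)...
  at root: ((b*(((5*a)*(z*7))*9))+((3+((x+4)*(6+a)))+(14+(54*(a+5))))) (not simplifiable)
  at L: (b*(((5*a)*(z*7))*9)) (not simplifiable)
  at LR: (((5*a)*(z*7))*9) (not simplifiable)
  at LRL: ((5*a)*(z*7)) (not simplifiable)
  at LRLL: (5*a) (not simplifiable)
  at LRLR: (z*7) (not simplifiable)
  at R: ((3+((x+4)*(6+a)))+(14+(54*(a+5)))) (not simplifiable)
  at RL: (3+((x+4)*(6+a))) (not simplifiable)
  at RLR: ((x+4)*(6+a)) (not simplifiable)
  at RLRL: (x+4) (not simplifiable)
  at RLRR: (6+a) (not simplifiable)
  at RR: (14+(54*(a+5))) (not simplifiable)
  at RRR: (54*(a+5)) (not simplifiable)
  at RRRR: (a+5) (not simplifiable)
Result: no simplifiable subexpression found -> normal form.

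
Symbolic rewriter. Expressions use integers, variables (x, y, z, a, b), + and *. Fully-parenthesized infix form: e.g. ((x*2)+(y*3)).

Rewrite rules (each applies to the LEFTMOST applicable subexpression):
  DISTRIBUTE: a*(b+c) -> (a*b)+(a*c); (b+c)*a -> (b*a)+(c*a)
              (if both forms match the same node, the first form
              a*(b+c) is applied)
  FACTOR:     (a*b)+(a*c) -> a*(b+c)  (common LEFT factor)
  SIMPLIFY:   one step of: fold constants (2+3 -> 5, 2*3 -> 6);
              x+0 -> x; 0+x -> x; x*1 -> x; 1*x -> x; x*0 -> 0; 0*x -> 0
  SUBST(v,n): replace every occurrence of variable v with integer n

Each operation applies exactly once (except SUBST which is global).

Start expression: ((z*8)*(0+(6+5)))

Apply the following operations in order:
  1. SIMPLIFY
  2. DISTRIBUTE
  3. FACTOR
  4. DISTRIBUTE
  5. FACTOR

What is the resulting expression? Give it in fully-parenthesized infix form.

Start: ((z*8)*(0+(6+5)))
Apply SIMPLIFY at R (target: (0+(6+5))): ((z*8)*(0+(6+5))) -> ((z*8)*(6+5))
Apply DISTRIBUTE at root (target: ((z*8)*(6+5))): ((z*8)*(6+5)) -> (((z*8)*6)+((z*8)*5))
Apply FACTOR at root (target: (((z*8)*6)+((z*8)*5))): (((z*8)*6)+((z*8)*5)) -> ((z*8)*(6+5))
Apply DISTRIBUTE at root (target: ((z*8)*(6+5))): ((z*8)*(6+5)) -> (((z*8)*6)+((z*8)*5))
Apply FACTOR at root (target: (((z*8)*6)+((z*8)*5))): (((z*8)*6)+((z*8)*5)) -> ((z*8)*(6+5))

Answer: ((z*8)*(6+5))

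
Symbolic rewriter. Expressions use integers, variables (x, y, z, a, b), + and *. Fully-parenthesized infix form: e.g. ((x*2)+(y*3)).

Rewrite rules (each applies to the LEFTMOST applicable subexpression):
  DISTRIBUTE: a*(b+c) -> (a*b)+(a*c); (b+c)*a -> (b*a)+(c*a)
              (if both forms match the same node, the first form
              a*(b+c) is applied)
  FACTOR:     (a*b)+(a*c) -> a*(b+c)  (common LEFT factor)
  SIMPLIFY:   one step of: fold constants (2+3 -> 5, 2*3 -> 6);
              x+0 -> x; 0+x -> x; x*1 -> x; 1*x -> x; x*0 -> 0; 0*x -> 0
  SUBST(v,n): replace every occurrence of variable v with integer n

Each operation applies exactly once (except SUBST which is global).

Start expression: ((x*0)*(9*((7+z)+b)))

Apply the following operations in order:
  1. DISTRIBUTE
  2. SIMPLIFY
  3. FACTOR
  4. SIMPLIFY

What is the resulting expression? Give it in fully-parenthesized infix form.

Start: ((x*0)*(9*((7+z)+b)))
Apply DISTRIBUTE at R (target: (9*((7+z)+b))): ((x*0)*(9*((7+z)+b))) -> ((x*0)*((9*(7+z))+(9*b)))
Apply SIMPLIFY at L (target: (x*0)): ((x*0)*((9*(7+z))+(9*b))) -> (0*((9*(7+z))+(9*b)))
Apply FACTOR at R (target: ((9*(7+z))+(9*b))): (0*((9*(7+z))+(9*b))) -> (0*(9*((7+z)+b)))
Apply SIMPLIFY at root (target: (0*(9*((7+z)+b)))): (0*(9*((7+z)+b))) -> 0

Answer: 0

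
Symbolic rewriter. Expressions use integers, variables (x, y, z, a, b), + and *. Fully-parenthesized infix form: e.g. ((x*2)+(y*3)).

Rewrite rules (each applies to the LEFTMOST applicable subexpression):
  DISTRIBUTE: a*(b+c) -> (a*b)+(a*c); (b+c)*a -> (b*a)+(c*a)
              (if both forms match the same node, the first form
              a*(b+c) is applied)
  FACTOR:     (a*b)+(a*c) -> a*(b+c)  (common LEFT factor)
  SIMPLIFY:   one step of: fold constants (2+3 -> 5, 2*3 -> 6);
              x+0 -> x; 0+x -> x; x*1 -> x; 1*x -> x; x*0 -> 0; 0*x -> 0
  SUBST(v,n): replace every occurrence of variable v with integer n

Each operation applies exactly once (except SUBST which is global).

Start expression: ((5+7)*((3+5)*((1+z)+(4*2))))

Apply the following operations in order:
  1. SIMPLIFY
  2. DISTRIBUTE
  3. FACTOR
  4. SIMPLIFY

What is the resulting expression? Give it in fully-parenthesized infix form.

Answer: (12*(8*((1+z)+(4*2))))

Derivation:
Start: ((5+7)*((3+5)*((1+z)+(4*2))))
Apply SIMPLIFY at L (target: (5+7)): ((5+7)*((3+5)*((1+z)+(4*2)))) -> (12*((3+5)*((1+z)+(4*2))))
Apply DISTRIBUTE at R (target: ((3+5)*((1+z)+(4*2)))): (12*((3+5)*((1+z)+(4*2)))) -> (12*(((3+5)*(1+z))+((3+5)*(4*2))))
Apply FACTOR at R (target: (((3+5)*(1+z))+((3+5)*(4*2)))): (12*(((3+5)*(1+z))+((3+5)*(4*2)))) -> (12*((3+5)*((1+z)+(4*2))))
Apply SIMPLIFY at RL (target: (3+5)): (12*((3+5)*((1+z)+(4*2)))) -> (12*(8*((1+z)+(4*2))))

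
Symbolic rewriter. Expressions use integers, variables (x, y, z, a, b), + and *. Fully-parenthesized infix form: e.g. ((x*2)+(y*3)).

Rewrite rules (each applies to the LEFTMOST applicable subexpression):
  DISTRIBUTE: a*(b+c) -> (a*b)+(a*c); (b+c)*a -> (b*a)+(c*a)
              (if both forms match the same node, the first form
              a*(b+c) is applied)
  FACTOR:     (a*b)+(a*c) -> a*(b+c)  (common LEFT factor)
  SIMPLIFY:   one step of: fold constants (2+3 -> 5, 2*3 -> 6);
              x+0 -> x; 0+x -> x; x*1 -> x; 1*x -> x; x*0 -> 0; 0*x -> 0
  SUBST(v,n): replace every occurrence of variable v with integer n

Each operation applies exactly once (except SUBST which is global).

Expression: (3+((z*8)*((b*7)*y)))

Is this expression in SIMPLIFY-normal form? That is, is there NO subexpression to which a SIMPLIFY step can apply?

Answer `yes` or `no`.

Expression: (3+((z*8)*((b*7)*y)))
Scanning for simplifiable subexpressions (pre-order)...
  at root: (3+((z*8)*((b*7)*y))) (not simplifiable)
  at R: ((z*8)*((b*7)*y)) (not simplifiable)
  at RL: (z*8) (not simplifiable)
  at RR: ((b*7)*y) (not simplifiable)
  at RRL: (b*7) (not simplifiable)
Result: no simplifiable subexpression found -> normal form.

Answer: yes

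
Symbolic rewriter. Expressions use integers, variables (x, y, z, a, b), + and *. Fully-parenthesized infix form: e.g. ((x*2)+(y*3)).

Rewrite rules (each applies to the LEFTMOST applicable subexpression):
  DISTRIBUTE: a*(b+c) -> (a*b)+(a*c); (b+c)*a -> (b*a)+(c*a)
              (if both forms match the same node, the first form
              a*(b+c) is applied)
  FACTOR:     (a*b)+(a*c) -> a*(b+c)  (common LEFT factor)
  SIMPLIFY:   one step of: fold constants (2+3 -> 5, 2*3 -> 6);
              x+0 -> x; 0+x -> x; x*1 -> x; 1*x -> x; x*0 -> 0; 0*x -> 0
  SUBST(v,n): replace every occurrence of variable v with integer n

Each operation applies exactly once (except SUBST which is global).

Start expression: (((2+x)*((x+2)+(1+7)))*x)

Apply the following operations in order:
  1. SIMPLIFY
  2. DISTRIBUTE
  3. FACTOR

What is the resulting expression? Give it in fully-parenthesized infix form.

Start: (((2+x)*((x+2)+(1+7)))*x)
Apply SIMPLIFY at LRR (target: (1+7)): (((2+x)*((x+2)+(1+7)))*x) -> (((2+x)*((x+2)+8))*x)
Apply DISTRIBUTE at L (target: ((2+x)*((x+2)+8))): (((2+x)*((x+2)+8))*x) -> ((((2+x)*(x+2))+((2+x)*8))*x)
Apply FACTOR at L (target: (((2+x)*(x+2))+((2+x)*8))): ((((2+x)*(x+2))+((2+x)*8))*x) -> (((2+x)*((x+2)+8))*x)

Answer: (((2+x)*((x+2)+8))*x)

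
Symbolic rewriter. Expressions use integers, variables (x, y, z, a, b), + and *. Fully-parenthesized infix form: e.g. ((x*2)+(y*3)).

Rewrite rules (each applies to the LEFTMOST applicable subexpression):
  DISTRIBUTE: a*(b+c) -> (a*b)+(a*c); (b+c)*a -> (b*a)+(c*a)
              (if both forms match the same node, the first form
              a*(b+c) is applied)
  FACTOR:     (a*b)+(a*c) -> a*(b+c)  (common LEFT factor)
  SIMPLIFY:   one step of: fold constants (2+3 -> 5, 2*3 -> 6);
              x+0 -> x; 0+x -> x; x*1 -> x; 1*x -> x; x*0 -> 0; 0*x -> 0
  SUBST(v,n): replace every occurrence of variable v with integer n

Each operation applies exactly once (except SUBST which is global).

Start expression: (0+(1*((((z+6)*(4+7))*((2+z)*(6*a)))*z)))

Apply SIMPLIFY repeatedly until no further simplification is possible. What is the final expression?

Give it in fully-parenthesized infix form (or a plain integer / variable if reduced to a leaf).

Answer: ((((z+6)*11)*((2+z)*(6*a)))*z)

Derivation:
Start: (0+(1*((((z+6)*(4+7))*((2+z)*(6*a)))*z)))
Step 1: at root: (0+(1*((((z+6)*(4+7))*((2+z)*(6*a)))*z))) -> (1*((((z+6)*(4+7))*((2+z)*(6*a)))*z)); overall: (0+(1*((((z+6)*(4+7))*((2+z)*(6*a)))*z))) -> (1*((((z+6)*(4+7))*((2+z)*(6*a)))*z))
Step 2: at root: (1*((((z+6)*(4+7))*((2+z)*(6*a)))*z)) -> ((((z+6)*(4+7))*((2+z)*(6*a)))*z); overall: (1*((((z+6)*(4+7))*((2+z)*(6*a)))*z)) -> ((((z+6)*(4+7))*((2+z)*(6*a)))*z)
Step 3: at LLR: (4+7) -> 11; overall: ((((z+6)*(4+7))*((2+z)*(6*a)))*z) -> ((((z+6)*11)*((2+z)*(6*a)))*z)
Fixed point: ((((z+6)*11)*((2+z)*(6*a)))*z)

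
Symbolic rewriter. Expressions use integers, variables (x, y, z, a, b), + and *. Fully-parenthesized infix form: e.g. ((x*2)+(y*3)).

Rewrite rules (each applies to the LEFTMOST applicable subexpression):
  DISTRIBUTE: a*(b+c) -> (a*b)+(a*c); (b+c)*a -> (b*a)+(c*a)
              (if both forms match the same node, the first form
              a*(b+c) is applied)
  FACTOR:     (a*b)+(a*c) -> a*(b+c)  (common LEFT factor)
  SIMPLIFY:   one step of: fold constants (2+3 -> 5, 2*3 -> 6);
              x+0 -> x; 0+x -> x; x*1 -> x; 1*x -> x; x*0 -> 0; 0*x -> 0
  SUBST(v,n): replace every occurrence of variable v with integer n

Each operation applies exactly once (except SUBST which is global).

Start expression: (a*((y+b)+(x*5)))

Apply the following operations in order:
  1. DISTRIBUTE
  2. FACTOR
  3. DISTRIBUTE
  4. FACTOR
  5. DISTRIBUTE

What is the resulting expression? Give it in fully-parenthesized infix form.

Answer: ((a*(y+b))+(a*(x*5)))

Derivation:
Start: (a*((y+b)+(x*5)))
Apply DISTRIBUTE at root (target: (a*((y+b)+(x*5)))): (a*((y+b)+(x*5))) -> ((a*(y+b))+(a*(x*5)))
Apply FACTOR at root (target: ((a*(y+b))+(a*(x*5)))): ((a*(y+b))+(a*(x*5))) -> (a*((y+b)+(x*5)))
Apply DISTRIBUTE at root (target: (a*((y+b)+(x*5)))): (a*((y+b)+(x*5))) -> ((a*(y+b))+(a*(x*5)))
Apply FACTOR at root (target: ((a*(y+b))+(a*(x*5)))): ((a*(y+b))+(a*(x*5))) -> (a*((y+b)+(x*5)))
Apply DISTRIBUTE at root (target: (a*((y+b)+(x*5)))): (a*((y+b)+(x*5))) -> ((a*(y+b))+(a*(x*5)))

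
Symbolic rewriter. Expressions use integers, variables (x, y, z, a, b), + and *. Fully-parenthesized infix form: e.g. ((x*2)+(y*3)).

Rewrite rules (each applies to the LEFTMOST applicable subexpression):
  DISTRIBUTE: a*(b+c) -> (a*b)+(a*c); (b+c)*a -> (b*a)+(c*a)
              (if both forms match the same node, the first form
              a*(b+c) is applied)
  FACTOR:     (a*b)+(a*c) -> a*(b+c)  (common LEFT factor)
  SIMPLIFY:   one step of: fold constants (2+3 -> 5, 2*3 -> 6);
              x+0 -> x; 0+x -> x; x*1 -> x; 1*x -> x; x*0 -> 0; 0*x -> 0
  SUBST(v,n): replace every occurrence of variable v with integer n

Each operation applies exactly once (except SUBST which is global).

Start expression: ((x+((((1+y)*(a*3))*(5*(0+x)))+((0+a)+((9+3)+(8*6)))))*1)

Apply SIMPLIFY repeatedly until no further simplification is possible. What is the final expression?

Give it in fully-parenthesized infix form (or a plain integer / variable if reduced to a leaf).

Answer: (x+((((1+y)*(a*3))*(5*x))+(a+60)))

Derivation:
Start: ((x+((((1+y)*(a*3))*(5*(0+x)))+((0+a)+((9+3)+(8*6)))))*1)
Step 1: at root: ((x+((((1+y)*(a*3))*(5*(0+x)))+((0+a)+((9+3)+(8*6)))))*1) -> (x+((((1+y)*(a*3))*(5*(0+x)))+((0+a)+((9+3)+(8*6))))); overall: ((x+((((1+y)*(a*3))*(5*(0+x)))+((0+a)+((9+3)+(8*6)))))*1) -> (x+((((1+y)*(a*3))*(5*(0+x)))+((0+a)+((9+3)+(8*6)))))
Step 2: at RLRR: (0+x) -> x; overall: (x+((((1+y)*(a*3))*(5*(0+x)))+((0+a)+((9+3)+(8*6))))) -> (x+((((1+y)*(a*3))*(5*x))+((0+a)+((9+3)+(8*6)))))
Step 3: at RRL: (0+a) -> a; overall: (x+((((1+y)*(a*3))*(5*x))+((0+a)+((9+3)+(8*6))))) -> (x+((((1+y)*(a*3))*(5*x))+(a+((9+3)+(8*6)))))
Step 4: at RRRL: (9+3) -> 12; overall: (x+((((1+y)*(a*3))*(5*x))+(a+((9+3)+(8*6))))) -> (x+((((1+y)*(a*3))*(5*x))+(a+(12+(8*6)))))
Step 5: at RRRR: (8*6) -> 48; overall: (x+((((1+y)*(a*3))*(5*x))+(a+(12+(8*6))))) -> (x+((((1+y)*(a*3))*(5*x))+(a+(12+48))))
Step 6: at RRR: (12+48) -> 60; overall: (x+((((1+y)*(a*3))*(5*x))+(a+(12+48)))) -> (x+((((1+y)*(a*3))*(5*x))+(a+60)))
Fixed point: (x+((((1+y)*(a*3))*(5*x))+(a+60)))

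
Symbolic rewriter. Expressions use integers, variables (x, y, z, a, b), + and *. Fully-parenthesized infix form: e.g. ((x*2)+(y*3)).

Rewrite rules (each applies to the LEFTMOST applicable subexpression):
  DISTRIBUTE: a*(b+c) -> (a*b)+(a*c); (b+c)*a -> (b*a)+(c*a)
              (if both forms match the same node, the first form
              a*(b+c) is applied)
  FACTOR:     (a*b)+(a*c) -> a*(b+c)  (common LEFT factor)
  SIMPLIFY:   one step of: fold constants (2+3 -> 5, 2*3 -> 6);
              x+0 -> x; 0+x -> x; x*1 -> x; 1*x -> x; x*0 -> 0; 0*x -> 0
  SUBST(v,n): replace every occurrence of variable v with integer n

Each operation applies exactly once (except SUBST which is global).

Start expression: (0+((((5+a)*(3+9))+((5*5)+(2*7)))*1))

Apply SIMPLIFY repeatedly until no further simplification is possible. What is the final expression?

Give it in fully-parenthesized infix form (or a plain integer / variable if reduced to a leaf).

Answer: (((5+a)*12)+39)

Derivation:
Start: (0+((((5+a)*(3+9))+((5*5)+(2*7)))*1))
Step 1: at root: (0+((((5+a)*(3+9))+((5*5)+(2*7)))*1)) -> ((((5+a)*(3+9))+((5*5)+(2*7)))*1); overall: (0+((((5+a)*(3+9))+((5*5)+(2*7)))*1)) -> ((((5+a)*(3+9))+((5*5)+(2*7)))*1)
Step 2: at root: ((((5+a)*(3+9))+((5*5)+(2*7)))*1) -> (((5+a)*(3+9))+((5*5)+(2*7))); overall: ((((5+a)*(3+9))+((5*5)+(2*7)))*1) -> (((5+a)*(3+9))+((5*5)+(2*7)))
Step 3: at LR: (3+9) -> 12; overall: (((5+a)*(3+9))+((5*5)+(2*7))) -> (((5+a)*12)+((5*5)+(2*7)))
Step 4: at RL: (5*5) -> 25; overall: (((5+a)*12)+((5*5)+(2*7))) -> (((5+a)*12)+(25+(2*7)))
Step 5: at RR: (2*7) -> 14; overall: (((5+a)*12)+(25+(2*7))) -> (((5+a)*12)+(25+14))
Step 6: at R: (25+14) -> 39; overall: (((5+a)*12)+(25+14)) -> (((5+a)*12)+39)
Fixed point: (((5+a)*12)+39)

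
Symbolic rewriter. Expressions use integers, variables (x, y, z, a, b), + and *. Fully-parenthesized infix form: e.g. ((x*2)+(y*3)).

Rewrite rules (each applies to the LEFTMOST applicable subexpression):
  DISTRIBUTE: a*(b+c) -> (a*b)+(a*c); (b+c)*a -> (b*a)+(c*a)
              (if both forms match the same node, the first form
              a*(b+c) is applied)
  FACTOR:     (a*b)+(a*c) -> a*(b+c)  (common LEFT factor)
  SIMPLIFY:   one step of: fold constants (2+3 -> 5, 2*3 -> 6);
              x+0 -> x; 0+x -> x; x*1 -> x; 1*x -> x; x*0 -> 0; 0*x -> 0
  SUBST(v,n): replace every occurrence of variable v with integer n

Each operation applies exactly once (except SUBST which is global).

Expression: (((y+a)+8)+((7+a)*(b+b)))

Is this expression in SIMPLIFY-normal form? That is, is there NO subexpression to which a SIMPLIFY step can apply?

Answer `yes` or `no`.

Answer: yes

Derivation:
Expression: (((y+a)+8)+((7+a)*(b+b)))
Scanning for simplifiable subexpressions (pre-order)...
  at root: (((y+a)+8)+((7+a)*(b+b))) (not simplifiable)
  at L: ((y+a)+8) (not simplifiable)
  at LL: (y+a) (not simplifiable)
  at R: ((7+a)*(b+b)) (not simplifiable)
  at RL: (7+a) (not simplifiable)
  at RR: (b+b) (not simplifiable)
Result: no simplifiable subexpression found -> normal form.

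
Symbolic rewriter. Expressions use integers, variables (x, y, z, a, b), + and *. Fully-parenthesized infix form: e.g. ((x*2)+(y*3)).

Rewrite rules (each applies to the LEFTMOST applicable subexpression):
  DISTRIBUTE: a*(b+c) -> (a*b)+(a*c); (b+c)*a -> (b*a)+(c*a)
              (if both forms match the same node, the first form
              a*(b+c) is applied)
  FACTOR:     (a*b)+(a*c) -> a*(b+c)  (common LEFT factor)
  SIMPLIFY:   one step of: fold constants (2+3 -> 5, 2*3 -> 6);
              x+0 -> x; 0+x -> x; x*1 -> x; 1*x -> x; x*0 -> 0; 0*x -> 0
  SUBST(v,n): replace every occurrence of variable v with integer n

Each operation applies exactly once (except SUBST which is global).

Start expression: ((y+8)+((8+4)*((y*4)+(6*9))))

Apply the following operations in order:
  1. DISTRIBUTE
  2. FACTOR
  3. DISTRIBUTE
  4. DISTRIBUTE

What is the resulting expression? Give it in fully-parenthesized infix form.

Start: ((y+8)+((8+4)*((y*4)+(6*9))))
Apply DISTRIBUTE at R (target: ((8+4)*((y*4)+(6*9)))): ((y+8)+((8+4)*((y*4)+(6*9)))) -> ((y+8)+(((8+4)*(y*4))+((8+4)*(6*9))))
Apply FACTOR at R (target: (((8+4)*(y*4))+((8+4)*(6*9)))): ((y+8)+(((8+4)*(y*4))+((8+4)*(6*9)))) -> ((y+8)+((8+4)*((y*4)+(6*9))))
Apply DISTRIBUTE at R (target: ((8+4)*((y*4)+(6*9)))): ((y+8)+((8+4)*((y*4)+(6*9)))) -> ((y+8)+(((8+4)*(y*4))+((8+4)*(6*9))))
Apply DISTRIBUTE at RL (target: ((8+4)*(y*4))): ((y+8)+(((8+4)*(y*4))+((8+4)*(6*9)))) -> ((y+8)+(((8*(y*4))+(4*(y*4)))+((8+4)*(6*9))))

Answer: ((y+8)+(((8*(y*4))+(4*(y*4)))+((8+4)*(6*9))))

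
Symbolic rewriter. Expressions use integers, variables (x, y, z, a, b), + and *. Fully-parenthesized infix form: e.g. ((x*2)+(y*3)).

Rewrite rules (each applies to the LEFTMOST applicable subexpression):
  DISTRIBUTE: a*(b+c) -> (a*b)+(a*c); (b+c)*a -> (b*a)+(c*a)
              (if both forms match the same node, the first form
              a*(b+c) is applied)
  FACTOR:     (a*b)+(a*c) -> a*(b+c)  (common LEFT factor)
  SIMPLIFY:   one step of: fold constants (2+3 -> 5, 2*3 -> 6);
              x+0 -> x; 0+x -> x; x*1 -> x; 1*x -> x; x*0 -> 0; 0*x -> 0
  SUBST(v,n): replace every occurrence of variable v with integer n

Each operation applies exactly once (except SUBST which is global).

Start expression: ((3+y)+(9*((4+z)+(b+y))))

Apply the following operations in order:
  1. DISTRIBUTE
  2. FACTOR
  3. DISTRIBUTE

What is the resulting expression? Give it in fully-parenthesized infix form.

Start: ((3+y)+(9*((4+z)+(b+y))))
Apply DISTRIBUTE at R (target: (9*((4+z)+(b+y)))): ((3+y)+(9*((4+z)+(b+y)))) -> ((3+y)+((9*(4+z))+(9*(b+y))))
Apply FACTOR at R (target: ((9*(4+z))+(9*(b+y)))): ((3+y)+((9*(4+z))+(9*(b+y)))) -> ((3+y)+(9*((4+z)+(b+y))))
Apply DISTRIBUTE at R (target: (9*((4+z)+(b+y)))): ((3+y)+(9*((4+z)+(b+y)))) -> ((3+y)+((9*(4+z))+(9*(b+y))))

Answer: ((3+y)+((9*(4+z))+(9*(b+y))))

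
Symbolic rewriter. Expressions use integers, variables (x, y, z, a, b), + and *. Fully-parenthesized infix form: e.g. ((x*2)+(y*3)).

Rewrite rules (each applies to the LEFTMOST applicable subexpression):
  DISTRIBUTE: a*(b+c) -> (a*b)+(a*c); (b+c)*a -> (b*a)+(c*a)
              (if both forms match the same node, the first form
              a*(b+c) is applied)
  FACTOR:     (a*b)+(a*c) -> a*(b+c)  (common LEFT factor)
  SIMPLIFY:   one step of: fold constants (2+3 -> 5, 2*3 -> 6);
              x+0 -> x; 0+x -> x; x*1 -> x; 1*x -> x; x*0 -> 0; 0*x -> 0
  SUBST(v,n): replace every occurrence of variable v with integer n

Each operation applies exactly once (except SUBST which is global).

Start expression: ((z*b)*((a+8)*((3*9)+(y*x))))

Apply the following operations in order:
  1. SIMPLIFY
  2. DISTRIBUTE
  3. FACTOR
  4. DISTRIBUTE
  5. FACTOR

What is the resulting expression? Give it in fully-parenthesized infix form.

Start: ((z*b)*((a+8)*((3*9)+(y*x))))
Apply SIMPLIFY at RRL (target: (3*9)): ((z*b)*((a+8)*((3*9)+(y*x)))) -> ((z*b)*((a+8)*(27+(y*x))))
Apply DISTRIBUTE at R (target: ((a+8)*(27+(y*x)))): ((z*b)*((a+8)*(27+(y*x)))) -> ((z*b)*(((a+8)*27)+((a+8)*(y*x))))
Apply FACTOR at R (target: (((a+8)*27)+((a+8)*(y*x)))): ((z*b)*(((a+8)*27)+((a+8)*(y*x)))) -> ((z*b)*((a+8)*(27+(y*x))))
Apply DISTRIBUTE at R (target: ((a+8)*(27+(y*x)))): ((z*b)*((a+8)*(27+(y*x)))) -> ((z*b)*(((a+8)*27)+((a+8)*(y*x))))
Apply FACTOR at R (target: (((a+8)*27)+((a+8)*(y*x)))): ((z*b)*(((a+8)*27)+((a+8)*(y*x)))) -> ((z*b)*((a+8)*(27+(y*x))))

Answer: ((z*b)*((a+8)*(27+(y*x))))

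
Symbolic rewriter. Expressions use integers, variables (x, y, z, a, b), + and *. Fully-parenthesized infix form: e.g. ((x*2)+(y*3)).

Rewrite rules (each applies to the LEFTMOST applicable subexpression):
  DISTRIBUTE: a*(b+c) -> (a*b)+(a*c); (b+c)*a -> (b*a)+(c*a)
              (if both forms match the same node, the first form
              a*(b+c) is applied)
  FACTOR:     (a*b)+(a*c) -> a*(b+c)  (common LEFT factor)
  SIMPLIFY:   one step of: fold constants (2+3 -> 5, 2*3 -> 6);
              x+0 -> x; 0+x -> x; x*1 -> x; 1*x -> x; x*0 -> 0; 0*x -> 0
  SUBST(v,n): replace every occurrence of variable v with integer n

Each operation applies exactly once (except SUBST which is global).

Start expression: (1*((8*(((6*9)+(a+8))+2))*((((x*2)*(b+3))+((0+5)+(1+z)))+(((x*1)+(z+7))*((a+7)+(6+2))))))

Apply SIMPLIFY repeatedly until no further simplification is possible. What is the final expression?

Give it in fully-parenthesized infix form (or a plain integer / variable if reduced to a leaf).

Start: (1*((8*(((6*9)+(a+8))+2))*((((x*2)*(b+3))+((0+5)+(1+z)))+(((x*1)+(z+7))*((a+7)+(6+2))))))
Step 1: at root: (1*((8*(((6*9)+(a+8))+2))*((((x*2)*(b+3))+((0+5)+(1+z)))+(((x*1)+(z+7))*((a+7)+(6+2)))))) -> ((8*(((6*9)+(a+8))+2))*((((x*2)*(b+3))+((0+5)+(1+z)))+(((x*1)+(z+7))*((a+7)+(6+2))))); overall: (1*((8*(((6*9)+(a+8))+2))*((((x*2)*(b+3))+((0+5)+(1+z)))+(((x*1)+(z+7))*((a+7)+(6+2)))))) -> ((8*(((6*9)+(a+8))+2))*((((x*2)*(b+3))+((0+5)+(1+z)))+(((x*1)+(z+7))*((a+7)+(6+2)))))
Step 2: at LRLL: (6*9) -> 54; overall: ((8*(((6*9)+(a+8))+2))*((((x*2)*(b+3))+((0+5)+(1+z)))+(((x*1)+(z+7))*((a+7)+(6+2))))) -> ((8*((54+(a+8))+2))*((((x*2)*(b+3))+((0+5)+(1+z)))+(((x*1)+(z+7))*((a+7)+(6+2)))))
Step 3: at RLRL: (0+5) -> 5; overall: ((8*((54+(a+8))+2))*((((x*2)*(b+3))+((0+5)+(1+z)))+(((x*1)+(z+7))*((a+7)+(6+2))))) -> ((8*((54+(a+8))+2))*((((x*2)*(b+3))+(5+(1+z)))+(((x*1)+(z+7))*((a+7)+(6+2)))))
Step 4: at RRLL: (x*1) -> x; overall: ((8*((54+(a+8))+2))*((((x*2)*(b+3))+(5+(1+z)))+(((x*1)+(z+7))*((a+7)+(6+2))))) -> ((8*((54+(a+8))+2))*((((x*2)*(b+3))+(5+(1+z)))+((x+(z+7))*((a+7)+(6+2)))))
Step 5: at RRRR: (6+2) -> 8; overall: ((8*((54+(a+8))+2))*((((x*2)*(b+3))+(5+(1+z)))+((x+(z+7))*((a+7)+(6+2))))) -> ((8*((54+(a+8))+2))*((((x*2)*(b+3))+(5+(1+z)))+((x+(z+7))*((a+7)+8))))
Fixed point: ((8*((54+(a+8))+2))*((((x*2)*(b+3))+(5+(1+z)))+((x+(z+7))*((a+7)+8))))

Answer: ((8*((54+(a+8))+2))*((((x*2)*(b+3))+(5+(1+z)))+((x+(z+7))*((a+7)+8))))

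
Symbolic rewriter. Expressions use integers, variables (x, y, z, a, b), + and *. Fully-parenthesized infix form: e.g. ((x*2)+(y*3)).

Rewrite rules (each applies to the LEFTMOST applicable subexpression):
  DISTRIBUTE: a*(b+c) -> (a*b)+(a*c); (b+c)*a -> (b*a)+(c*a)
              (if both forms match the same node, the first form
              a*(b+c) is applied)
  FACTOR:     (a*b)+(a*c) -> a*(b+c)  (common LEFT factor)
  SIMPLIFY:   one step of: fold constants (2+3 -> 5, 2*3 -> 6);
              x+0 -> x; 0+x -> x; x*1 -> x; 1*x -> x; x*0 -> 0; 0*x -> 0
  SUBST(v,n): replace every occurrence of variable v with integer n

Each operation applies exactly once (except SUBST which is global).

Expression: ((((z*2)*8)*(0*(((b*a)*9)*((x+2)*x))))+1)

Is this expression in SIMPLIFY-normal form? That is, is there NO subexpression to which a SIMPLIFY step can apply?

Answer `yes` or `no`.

Expression: ((((z*2)*8)*(0*(((b*a)*9)*((x+2)*x))))+1)
Scanning for simplifiable subexpressions (pre-order)...
  at root: ((((z*2)*8)*(0*(((b*a)*9)*((x+2)*x))))+1) (not simplifiable)
  at L: (((z*2)*8)*(0*(((b*a)*9)*((x+2)*x)))) (not simplifiable)
  at LL: ((z*2)*8) (not simplifiable)
  at LLL: (z*2) (not simplifiable)
  at LR: (0*(((b*a)*9)*((x+2)*x))) (SIMPLIFIABLE)
  at LRR: (((b*a)*9)*((x+2)*x)) (not simplifiable)
  at LRRL: ((b*a)*9) (not simplifiable)
  at LRRLL: (b*a) (not simplifiable)
  at LRRR: ((x+2)*x) (not simplifiable)
  at LRRRL: (x+2) (not simplifiable)
Found simplifiable subexpr at path LR: (0*(((b*a)*9)*((x+2)*x)))
One SIMPLIFY step would give: ((((z*2)*8)*0)+1)
-> NOT in normal form.

Answer: no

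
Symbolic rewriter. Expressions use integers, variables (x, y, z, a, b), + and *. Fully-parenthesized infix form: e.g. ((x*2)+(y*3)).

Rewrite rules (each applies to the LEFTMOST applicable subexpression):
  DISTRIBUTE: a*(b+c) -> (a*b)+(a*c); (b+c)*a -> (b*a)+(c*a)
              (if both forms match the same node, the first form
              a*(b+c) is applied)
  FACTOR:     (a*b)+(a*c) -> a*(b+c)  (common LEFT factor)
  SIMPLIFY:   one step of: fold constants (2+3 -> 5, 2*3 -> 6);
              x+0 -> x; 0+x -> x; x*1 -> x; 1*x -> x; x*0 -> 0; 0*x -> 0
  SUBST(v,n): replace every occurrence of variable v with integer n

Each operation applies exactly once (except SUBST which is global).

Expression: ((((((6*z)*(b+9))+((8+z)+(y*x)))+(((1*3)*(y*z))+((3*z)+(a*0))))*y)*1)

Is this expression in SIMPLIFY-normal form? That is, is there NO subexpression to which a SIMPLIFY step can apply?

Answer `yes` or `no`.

Answer: no

Derivation:
Expression: ((((((6*z)*(b+9))+((8+z)+(y*x)))+(((1*3)*(y*z))+((3*z)+(a*0))))*y)*1)
Scanning for simplifiable subexpressions (pre-order)...
  at root: ((((((6*z)*(b+9))+((8+z)+(y*x)))+(((1*3)*(y*z))+((3*z)+(a*0))))*y)*1) (SIMPLIFIABLE)
  at L: (((((6*z)*(b+9))+((8+z)+(y*x)))+(((1*3)*(y*z))+((3*z)+(a*0))))*y) (not simplifiable)
  at LL: ((((6*z)*(b+9))+((8+z)+(y*x)))+(((1*3)*(y*z))+((3*z)+(a*0)))) (not simplifiable)
  at LLL: (((6*z)*(b+9))+((8+z)+(y*x))) (not simplifiable)
  at LLLL: ((6*z)*(b+9)) (not simplifiable)
  at LLLLL: (6*z) (not simplifiable)
  at LLLLR: (b+9) (not simplifiable)
  at LLLR: ((8+z)+(y*x)) (not simplifiable)
  at LLLRL: (8+z) (not simplifiable)
  at LLLRR: (y*x) (not simplifiable)
  at LLR: (((1*3)*(y*z))+((3*z)+(a*0))) (not simplifiable)
  at LLRL: ((1*3)*(y*z)) (not simplifiable)
  at LLRLL: (1*3) (SIMPLIFIABLE)
  at LLRLR: (y*z) (not simplifiable)
  at LLRR: ((3*z)+(a*0)) (not simplifiable)
  at LLRRL: (3*z) (not simplifiable)
  at LLRRR: (a*0) (SIMPLIFIABLE)
Found simplifiable subexpr at path root: ((((((6*z)*(b+9))+((8+z)+(y*x)))+(((1*3)*(y*z))+((3*z)+(a*0))))*y)*1)
One SIMPLIFY step would give: (((((6*z)*(b+9))+((8+z)+(y*x)))+(((1*3)*(y*z))+((3*z)+(a*0))))*y)
-> NOT in normal form.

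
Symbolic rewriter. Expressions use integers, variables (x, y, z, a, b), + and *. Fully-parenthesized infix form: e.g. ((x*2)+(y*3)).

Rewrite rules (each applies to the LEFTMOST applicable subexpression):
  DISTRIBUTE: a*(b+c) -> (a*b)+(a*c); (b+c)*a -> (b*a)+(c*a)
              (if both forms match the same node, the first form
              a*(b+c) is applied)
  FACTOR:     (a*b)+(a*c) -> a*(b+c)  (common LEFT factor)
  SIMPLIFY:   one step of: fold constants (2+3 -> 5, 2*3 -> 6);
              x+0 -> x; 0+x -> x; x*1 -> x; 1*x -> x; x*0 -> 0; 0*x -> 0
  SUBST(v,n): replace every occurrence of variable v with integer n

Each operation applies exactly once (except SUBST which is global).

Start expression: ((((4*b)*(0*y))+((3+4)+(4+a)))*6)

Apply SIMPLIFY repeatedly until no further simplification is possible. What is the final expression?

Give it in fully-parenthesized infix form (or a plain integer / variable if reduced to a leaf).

Start: ((((4*b)*(0*y))+((3+4)+(4+a)))*6)
Step 1: at LLR: (0*y) -> 0; overall: ((((4*b)*(0*y))+((3+4)+(4+a)))*6) -> ((((4*b)*0)+((3+4)+(4+a)))*6)
Step 2: at LL: ((4*b)*0) -> 0; overall: ((((4*b)*0)+((3+4)+(4+a)))*6) -> ((0+((3+4)+(4+a)))*6)
Step 3: at L: (0+((3+4)+(4+a))) -> ((3+4)+(4+a)); overall: ((0+((3+4)+(4+a)))*6) -> (((3+4)+(4+a))*6)
Step 4: at LL: (3+4) -> 7; overall: (((3+4)+(4+a))*6) -> ((7+(4+a))*6)
Fixed point: ((7+(4+a))*6)

Answer: ((7+(4+a))*6)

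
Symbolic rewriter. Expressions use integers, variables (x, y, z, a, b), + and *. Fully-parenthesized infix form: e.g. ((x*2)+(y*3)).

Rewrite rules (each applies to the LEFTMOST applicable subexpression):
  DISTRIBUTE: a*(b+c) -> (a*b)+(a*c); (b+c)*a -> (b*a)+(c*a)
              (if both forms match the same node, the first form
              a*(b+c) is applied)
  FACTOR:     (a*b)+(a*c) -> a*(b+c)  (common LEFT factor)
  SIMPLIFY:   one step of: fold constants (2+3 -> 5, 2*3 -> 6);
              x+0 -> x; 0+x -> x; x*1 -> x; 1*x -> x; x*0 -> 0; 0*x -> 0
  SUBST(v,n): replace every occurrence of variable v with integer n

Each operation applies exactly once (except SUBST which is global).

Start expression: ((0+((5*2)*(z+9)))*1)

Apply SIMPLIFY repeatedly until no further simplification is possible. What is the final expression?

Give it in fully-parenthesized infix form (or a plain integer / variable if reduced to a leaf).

Start: ((0+((5*2)*(z+9)))*1)
Step 1: at root: ((0+((5*2)*(z+9)))*1) -> (0+((5*2)*(z+9))); overall: ((0+((5*2)*(z+9)))*1) -> (0+((5*2)*(z+9)))
Step 2: at root: (0+((5*2)*(z+9))) -> ((5*2)*(z+9)); overall: (0+((5*2)*(z+9))) -> ((5*2)*(z+9))
Step 3: at L: (5*2) -> 10; overall: ((5*2)*(z+9)) -> (10*(z+9))
Fixed point: (10*(z+9))

Answer: (10*(z+9))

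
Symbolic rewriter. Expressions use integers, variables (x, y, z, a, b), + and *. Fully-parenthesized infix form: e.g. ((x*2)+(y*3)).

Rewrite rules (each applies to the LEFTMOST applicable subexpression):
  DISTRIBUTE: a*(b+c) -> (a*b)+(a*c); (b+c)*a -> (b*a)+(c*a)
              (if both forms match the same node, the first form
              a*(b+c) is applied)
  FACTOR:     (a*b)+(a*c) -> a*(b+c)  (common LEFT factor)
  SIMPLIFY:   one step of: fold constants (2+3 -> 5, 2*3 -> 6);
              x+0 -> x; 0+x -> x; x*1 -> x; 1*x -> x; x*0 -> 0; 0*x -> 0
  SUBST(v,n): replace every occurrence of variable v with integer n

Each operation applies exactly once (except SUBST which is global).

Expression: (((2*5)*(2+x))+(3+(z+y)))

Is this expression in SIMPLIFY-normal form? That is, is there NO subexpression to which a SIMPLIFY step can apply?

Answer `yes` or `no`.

Expression: (((2*5)*(2+x))+(3+(z+y)))
Scanning for simplifiable subexpressions (pre-order)...
  at root: (((2*5)*(2+x))+(3+(z+y))) (not simplifiable)
  at L: ((2*5)*(2+x)) (not simplifiable)
  at LL: (2*5) (SIMPLIFIABLE)
  at LR: (2+x) (not simplifiable)
  at R: (3+(z+y)) (not simplifiable)
  at RR: (z+y) (not simplifiable)
Found simplifiable subexpr at path LL: (2*5)
One SIMPLIFY step would give: ((10*(2+x))+(3+(z+y)))
-> NOT in normal form.

Answer: no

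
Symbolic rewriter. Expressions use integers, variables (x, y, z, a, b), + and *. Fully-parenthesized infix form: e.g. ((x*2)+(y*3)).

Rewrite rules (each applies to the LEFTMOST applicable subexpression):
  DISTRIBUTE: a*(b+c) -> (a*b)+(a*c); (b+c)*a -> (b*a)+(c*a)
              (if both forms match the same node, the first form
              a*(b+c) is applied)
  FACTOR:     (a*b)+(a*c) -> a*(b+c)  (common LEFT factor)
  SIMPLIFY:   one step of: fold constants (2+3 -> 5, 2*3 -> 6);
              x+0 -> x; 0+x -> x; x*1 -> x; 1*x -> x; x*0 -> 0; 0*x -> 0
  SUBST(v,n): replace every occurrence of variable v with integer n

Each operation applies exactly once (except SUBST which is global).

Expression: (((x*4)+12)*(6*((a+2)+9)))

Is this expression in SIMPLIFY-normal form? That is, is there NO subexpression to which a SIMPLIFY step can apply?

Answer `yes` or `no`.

Answer: yes

Derivation:
Expression: (((x*4)+12)*(6*((a+2)+9)))
Scanning for simplifiable subexpressions (pre-order)...
  at root: (((x*4)+12)*(6*((a+2)+9))) (not simplifiable)
  at L: ((x*4)+12) (not simplifiable)
  at LL: (x*4) (not simplifiable)
  at R: (6*((a+2)+9)) (not simplifiable)
  at RR: ((a+2)+9) (not simplifiable)
  at RRL: (a+2) (not simplifiable)
Result: no simplifiable subexpression found -> normal form.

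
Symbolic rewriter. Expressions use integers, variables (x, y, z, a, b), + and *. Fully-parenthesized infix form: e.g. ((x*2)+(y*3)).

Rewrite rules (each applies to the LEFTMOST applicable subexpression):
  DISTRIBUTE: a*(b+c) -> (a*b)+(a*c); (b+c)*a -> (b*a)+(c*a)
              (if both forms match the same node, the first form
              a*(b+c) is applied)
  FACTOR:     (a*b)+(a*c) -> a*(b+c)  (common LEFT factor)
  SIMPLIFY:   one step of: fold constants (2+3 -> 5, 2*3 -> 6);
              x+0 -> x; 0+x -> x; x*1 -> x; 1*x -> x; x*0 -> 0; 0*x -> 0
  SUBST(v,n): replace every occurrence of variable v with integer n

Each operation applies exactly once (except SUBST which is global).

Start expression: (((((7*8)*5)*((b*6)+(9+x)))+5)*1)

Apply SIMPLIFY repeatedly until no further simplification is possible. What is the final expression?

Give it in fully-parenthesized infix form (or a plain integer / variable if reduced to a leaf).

Start: (((((7*8)*5)*((b*6)+(9+x)))+5)*1)
Step 1: at root: (((((7*8)*5)*((b*6)+(9+x)))+5)*1) -> ((((7*8)*5)*((b*6)+(9+x)))+5); overall: (((((7*8)*5)*((b*6)+(9+x)))+5)*1) -> ((((7*8)*5)*((b*6)+(9+x)))+5)
Step 2: at LLL: (7*8) -> 56; overall: ((((7*8)*5)*((b*6)+(9+x)))+5) -> (((56*5)*((b*6)+(9+x)))+5)
Step 3: at LL: (56*5) -> 280; overall: (((56*5)*((b*6)+(9+x)))+5) -> ((280*((b*6)+(9+x)))+5)
Fixed point: ((280*((b*6)+(9+x)))+5)

Answer: ((280*((b*6)+(9+x)))+5)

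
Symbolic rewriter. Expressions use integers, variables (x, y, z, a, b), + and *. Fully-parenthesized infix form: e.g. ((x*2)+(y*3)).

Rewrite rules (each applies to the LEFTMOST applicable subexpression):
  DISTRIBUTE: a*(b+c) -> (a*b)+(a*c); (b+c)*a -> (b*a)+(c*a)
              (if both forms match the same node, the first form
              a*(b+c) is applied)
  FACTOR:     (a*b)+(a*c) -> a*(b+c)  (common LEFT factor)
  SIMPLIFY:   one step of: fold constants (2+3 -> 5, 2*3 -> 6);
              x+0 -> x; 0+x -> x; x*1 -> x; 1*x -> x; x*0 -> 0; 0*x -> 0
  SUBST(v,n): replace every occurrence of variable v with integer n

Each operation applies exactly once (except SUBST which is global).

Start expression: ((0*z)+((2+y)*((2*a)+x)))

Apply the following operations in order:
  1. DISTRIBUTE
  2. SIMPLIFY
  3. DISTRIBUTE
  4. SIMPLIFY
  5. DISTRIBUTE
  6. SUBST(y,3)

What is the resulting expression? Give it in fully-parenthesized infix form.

Start: ((0*z)+((2+y)*((2*a)+x)))
Apply DISTRIBUTE at R (target: ((2+y)*((2*a)+x))): ((0*z)+((2+y)*((2*a)+x))) -> ((0*z)+(((2+y)*(2*a))+((2+y)*x)))
Apply SIMPLIFY at L (target: (0*z)): ((0*z)+(((2+y)*(2*a))+((2+y)*x))) -> (0+(((2+y)*(2*a))+((2+y)*x)))
Apply DISTRIBUTE at RL (target: ((2+y)*(2*a))): (0+(((2+y)*(2*a))+((2+y)*x))) -> (0+(((2*(2*a))+(y*(2*a)))+((2+y)*x)))
Apply SIMPLIFY at root (target: (0+(((2*(2*a))+(y*(2*a)))+((2+y)*x)))): (0+(((2*(2*a))+(y*(2*a)))+((2+y)*x))) -> (((2*(2*a))+(y*(2*a)))+((2+y)*x))
Apply DISTRIBUTE at R (target: ((2+y)*x)): (((2*(2*a))+(y*(2*a)))+((2+y)*x)) -> (((2*(2*a))+(y*(2*a)))+((2*x)+(y*x)))
Apply SUBST(y,3): (((2*(2*a))+(y*(2*a)))+((2*x)+(y*x))) -> (((2*(2*a))+(3*(2*a)))+((2*x)+(3*x)))

Answer: (((2*(2*a))+(3*(2*a)))+((2*x)+(3*x)))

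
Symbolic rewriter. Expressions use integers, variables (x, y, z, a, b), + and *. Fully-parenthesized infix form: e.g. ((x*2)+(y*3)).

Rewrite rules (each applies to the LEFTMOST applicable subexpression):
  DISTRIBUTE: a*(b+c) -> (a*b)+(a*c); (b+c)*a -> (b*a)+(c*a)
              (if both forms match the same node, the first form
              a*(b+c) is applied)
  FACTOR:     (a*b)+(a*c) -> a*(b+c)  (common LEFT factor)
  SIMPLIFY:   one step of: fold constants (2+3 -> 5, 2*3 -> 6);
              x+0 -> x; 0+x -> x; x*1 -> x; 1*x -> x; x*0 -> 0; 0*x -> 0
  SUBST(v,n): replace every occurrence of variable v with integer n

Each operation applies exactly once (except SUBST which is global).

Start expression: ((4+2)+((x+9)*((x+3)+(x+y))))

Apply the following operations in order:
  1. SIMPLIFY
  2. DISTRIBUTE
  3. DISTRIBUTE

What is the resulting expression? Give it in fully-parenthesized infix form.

Answer: (6+((((x+9)*x)+((x+9)*3))+((x+9)*(x+y))))

Derivation:
Start: ((4+2)+((x+9)*((x+3)+(x+y))))
Apply SIMPLIFY at L (target: (4+2)): ((4+2)+((x+9)*((x+3)+(x+y)))) -> (6+((x+9)*((x+3)+(x+y))))
Apply DISTRIBUTE at R (target: ((x+9)*((x+3)+(x+y)))): (6+((x+9)*((x+3)+(x+y)))) -> (6+(((x+9)*(x+3))+((x+9)*(x+y))))
Apply DISTRIBUTE at RL (target: ((x+9)*(x+3))): (6+(((x+9)*(x+3))+((x+9)*(x+y)))) -> (6+((((x+9)*x)+((x+9)*3))+((x+9)*(x+y))))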